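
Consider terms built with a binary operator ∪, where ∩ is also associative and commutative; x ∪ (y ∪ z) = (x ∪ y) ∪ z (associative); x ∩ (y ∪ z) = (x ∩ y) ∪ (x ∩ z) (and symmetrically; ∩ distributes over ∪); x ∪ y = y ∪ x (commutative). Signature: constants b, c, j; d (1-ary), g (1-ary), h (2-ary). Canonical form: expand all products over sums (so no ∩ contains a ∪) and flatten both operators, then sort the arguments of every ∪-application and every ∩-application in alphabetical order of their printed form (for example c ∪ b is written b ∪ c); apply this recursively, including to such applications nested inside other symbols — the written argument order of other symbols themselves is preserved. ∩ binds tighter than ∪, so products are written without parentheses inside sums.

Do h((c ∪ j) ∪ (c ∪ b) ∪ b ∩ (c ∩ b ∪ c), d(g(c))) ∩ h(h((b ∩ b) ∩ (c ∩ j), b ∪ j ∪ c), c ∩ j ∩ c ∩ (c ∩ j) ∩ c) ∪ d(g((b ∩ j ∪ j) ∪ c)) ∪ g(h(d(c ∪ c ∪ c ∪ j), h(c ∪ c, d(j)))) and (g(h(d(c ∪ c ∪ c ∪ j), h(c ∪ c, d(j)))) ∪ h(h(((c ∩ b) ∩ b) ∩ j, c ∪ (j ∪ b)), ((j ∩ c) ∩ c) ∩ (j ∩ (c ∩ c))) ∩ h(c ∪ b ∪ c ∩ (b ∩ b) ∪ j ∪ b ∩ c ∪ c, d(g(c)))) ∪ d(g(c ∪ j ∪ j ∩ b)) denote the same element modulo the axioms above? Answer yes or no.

Answer: yes — both canonical forms are d(g(b ∩ j ∪ c ∪ j)) ∪ g(h(d(c ∪ c ∪ c ∪ j), h(c ∪ c, d(j)))) ∪ h(b ∪ b ∩ b ∩ c ∪ b ∩ c ∪ c ∪ c ∪ j, d(g(c))) ∩ h(h(b ∩ b ∩ c ∩ j, b ∪ c ∪ j), c ∩ c ∩ c ∩ c ∩ j ∩ j)

Derivation:
Left:  h((c ∪ j) ∪ (c ∪ b) ∪ b ∩ (c ∩ b ∪ c), d(g(c))) ∩ h(h((b ∩ b) ∩ (c ∩ j), b ∪ j ∪ c), c ∩ j ∩ c ∩ (c ∩ j) ∩ c) ∪ d(g((b ∩ j ∪ j) ∪ c)) ∪ g(h(d(c ∪ c ∪ c ∪ j), h(c ∪ c, d(j))))
  Expand:  h(b ∪ b ∩ b ∩ c ∪ b ∩ c ∪ c ∪ c ∪ j, d(g(c))) ∩ h(h(b ∩ b ∩ c ∩ j, b ∪ c ∪ j), c ∩ c ∩ c ∩ c ∩ j ∩ j) ∪ d(g(b ∩ j ∪ c ∪ j)) ∪ g(h(d(c ∪ c ∪ c ∪ j), h(c ∪ c, d(j))))
  Order the arguments:  d(g(b ∩ j ∪ c ∪ j)) ∪ g(h(d(c ∪ c ∪ c ∪ j), h(c ∪ c, d(j)))) ∪ h(b ∪ b ∩ b ∩ c ∪ b ∩ c ∪ c ∪ c ∪ j, d(g(c))) ∩ h(h(b ∩ b ∩ c ∩ j, b ∪ c ∪ j), c ∩ c ∩ c ∩ c ∩ j ∩ j)
Right:  (g(h(d(c ∪ c ∪ c ∪ j), h(c ∪ c, d(j)))) ∪ h(h(((c ∩ b) ∩ b) ∩ j, c ∪ (j ∪ b)), ((j ∩ c) ∩ c) ∩ (j ∩ (c ∩ c))) ∩ h(c ∪ b ∪ c ∩ (b ∩ b) ∪ j ∪ b ∩ c ∪ c, d(g(c)))) ∪ d(g(c ∪ j ∪ j ∩ b))
  Merge nested applications:  g(h(d(c ∪ c ∪ c ∪ j), h(c ∪ c, d(j)))) ∪ h(b ∪ b ∩ b ∩ c ∪ b ∩ c ∪ c ∪ c ∪ j, d(g(c))) ∩ h(h(b ∩ b ∩ c ∩ j, b ∪ c ∪ j), c ∩ c ∩ c ∩ c ∩ j ∩ j) ∪ d(g(b ∩ j ∪ c ∪ j))
  Sort:  d(g(b ∩ j ∪ c ∪ j)) ∪ g(h(d(c ∪ c ∪ c ∪ j), h(c ∪ c, d(j)))) ∪ h(b ∪ b ∩ b ∩ c ∪ b ∩ c ∪ c ∪ c ∪ j, d(g(c))) ∩ h(h(b ∩ b ∩ c ∩ j, b ∪ c ∪ j), c ∩ c ∩ c ∩ c ∩ j ∩ j)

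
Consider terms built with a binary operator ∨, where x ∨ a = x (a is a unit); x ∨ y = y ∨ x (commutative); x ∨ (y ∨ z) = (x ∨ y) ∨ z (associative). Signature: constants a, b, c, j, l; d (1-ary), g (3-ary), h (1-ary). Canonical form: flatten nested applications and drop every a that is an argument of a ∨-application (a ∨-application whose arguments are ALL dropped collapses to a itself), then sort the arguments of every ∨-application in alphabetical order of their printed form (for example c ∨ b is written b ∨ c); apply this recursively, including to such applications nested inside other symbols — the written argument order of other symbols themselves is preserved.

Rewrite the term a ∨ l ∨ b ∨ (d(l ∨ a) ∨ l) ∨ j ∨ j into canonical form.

Flatten:  a ∨ l ∨ b ∨ d(l ∨ a) ∨ l ∨ j ∨ j
Canonicalize subterm:  d(l ∨ a)  →  d(l)
Drop the unit:  drop a
Sort:  b ∨ d(l) ∨ j ∨ j ∨ l ∨ l

Answer: b ∨ d(l) ∨ j ∨ j ∨ l ∨ l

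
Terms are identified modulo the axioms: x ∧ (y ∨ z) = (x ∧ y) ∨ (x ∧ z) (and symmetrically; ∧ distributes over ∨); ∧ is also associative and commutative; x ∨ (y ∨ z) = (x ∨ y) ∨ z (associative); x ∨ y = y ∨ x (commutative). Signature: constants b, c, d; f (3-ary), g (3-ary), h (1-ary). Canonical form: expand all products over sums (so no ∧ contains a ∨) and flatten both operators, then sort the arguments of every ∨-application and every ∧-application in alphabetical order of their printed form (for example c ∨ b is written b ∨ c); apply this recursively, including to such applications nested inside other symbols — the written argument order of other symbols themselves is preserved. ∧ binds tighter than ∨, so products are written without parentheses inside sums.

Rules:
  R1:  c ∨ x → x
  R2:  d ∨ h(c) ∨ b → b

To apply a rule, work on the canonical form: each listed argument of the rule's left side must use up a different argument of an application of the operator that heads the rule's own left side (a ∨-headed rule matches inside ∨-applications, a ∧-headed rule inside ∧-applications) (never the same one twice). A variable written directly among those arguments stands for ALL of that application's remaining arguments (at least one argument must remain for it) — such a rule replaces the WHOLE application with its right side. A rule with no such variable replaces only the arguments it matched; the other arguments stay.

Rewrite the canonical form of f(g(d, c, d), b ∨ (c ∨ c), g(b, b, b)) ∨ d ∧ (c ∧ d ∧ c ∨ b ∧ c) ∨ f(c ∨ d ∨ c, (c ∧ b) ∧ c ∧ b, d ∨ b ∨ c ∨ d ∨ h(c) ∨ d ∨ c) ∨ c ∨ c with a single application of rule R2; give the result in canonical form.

Answer: b ∧ c ∧ d ∨ c ∨ c ∨ c ∧ c ∧ d ∧ d ∨ f(c ∨ c ∨ d, b ∧ b ∧ c ∧ c, b ∨ c ∨ c ∨ d ∨ d) ∨ f(g(d, c, d), b ∨ c ∨ c, g(b, b, b))

Derivation:
Canonical form:  b ∧ c ∧ d ∨ c ∨ c ∨ c ∧ c ∧ d ∧ d ∨ f(c ∨ c ∨ d, b ∧ b ∧ c ∧ c, b ∨ c ∨ c ∨ d ∨ d ∨ d ∨ h(c)) ∨ f(g(d, c, d), b ∨ c ∨ c, g(b, b, b))
Apply R2:  consuming b, d, h(c)
Result:  b ∧ c ∧ d ∨ c ∨ c ∨ c ∧ c ∧ d ∧ d ∨ f(c ∨ c ∨ d, b ∧ b ∧ c ∧ c, b ∨ c ∨ c ∨ d ∨ d) ∨ f(g(d, c, d), b ∨ c ∨ c, g(b, b, b))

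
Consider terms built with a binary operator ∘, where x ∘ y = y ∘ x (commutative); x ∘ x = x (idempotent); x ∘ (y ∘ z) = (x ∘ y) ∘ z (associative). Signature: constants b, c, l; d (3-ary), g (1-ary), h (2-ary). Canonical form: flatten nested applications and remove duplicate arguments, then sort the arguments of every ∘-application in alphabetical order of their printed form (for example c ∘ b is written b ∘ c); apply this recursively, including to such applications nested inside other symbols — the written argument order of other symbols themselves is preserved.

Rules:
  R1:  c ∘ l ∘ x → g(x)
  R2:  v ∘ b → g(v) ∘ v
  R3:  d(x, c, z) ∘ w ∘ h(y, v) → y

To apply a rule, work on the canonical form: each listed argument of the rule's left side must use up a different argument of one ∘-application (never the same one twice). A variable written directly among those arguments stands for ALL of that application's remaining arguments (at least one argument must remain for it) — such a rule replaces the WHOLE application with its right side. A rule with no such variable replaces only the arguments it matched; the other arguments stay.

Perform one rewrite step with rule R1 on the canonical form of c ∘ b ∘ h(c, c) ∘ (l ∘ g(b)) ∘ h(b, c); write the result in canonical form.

Canonical form:  b ∘ c ∘ g(b) ∘ h(b, c) ∘ h(c, c) ∘ l
Apply R1:  consuming c, l;  x := b ∘ g(b) ∘ h(b, c) ∘ h(c, c)
The extension variable absorbs all remaining arguments, so the whole application is rewritten.
Result:  g(b ∘ g(b) ∘ h(b, c) ∘ h(c, c))

Answer: g(b ∘ g(b) ∘ h(b, c) ∘ h(c, c))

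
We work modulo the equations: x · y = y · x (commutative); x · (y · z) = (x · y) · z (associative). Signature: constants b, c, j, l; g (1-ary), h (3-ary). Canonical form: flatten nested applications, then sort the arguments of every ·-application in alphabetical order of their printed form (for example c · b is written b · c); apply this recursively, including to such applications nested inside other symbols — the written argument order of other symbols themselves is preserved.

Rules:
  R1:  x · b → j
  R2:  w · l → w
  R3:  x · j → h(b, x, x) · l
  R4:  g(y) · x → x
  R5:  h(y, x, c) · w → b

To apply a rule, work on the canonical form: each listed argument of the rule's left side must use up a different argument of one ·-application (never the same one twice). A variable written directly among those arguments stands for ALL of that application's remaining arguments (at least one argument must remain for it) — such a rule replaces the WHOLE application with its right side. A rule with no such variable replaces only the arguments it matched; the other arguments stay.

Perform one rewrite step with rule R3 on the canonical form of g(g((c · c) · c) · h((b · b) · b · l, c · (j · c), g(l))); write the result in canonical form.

Canonical form:  g(g(c · c · c) · h(b · b · b · l, c · c · j, g(l)))
Apply R3:  consuming j;  x := c · c
The extension variable absorbs all remaining arguments, so the whole application is rewritten.
New term:  g(g(c · c · c) · h(b · b · b · l, h(b, c · c, c · c) · l, g(l)))

Answer: g(g(c · c · c) · h(b · b · b · l, h(b, c · c, c · c) · l, g(l)))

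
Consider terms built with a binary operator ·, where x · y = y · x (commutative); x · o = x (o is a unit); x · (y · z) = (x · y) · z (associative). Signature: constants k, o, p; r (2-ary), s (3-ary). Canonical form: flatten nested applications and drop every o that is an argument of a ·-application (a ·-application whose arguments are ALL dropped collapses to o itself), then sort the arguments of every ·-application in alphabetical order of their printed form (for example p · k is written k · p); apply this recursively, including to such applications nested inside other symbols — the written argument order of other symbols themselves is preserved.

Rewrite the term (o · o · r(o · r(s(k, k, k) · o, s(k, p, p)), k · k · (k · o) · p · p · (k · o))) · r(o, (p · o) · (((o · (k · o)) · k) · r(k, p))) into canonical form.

Answer: r(o, k · k · p · r(k, p)) · r(r(s(k, k, k), s(k, p, p)), k · k · k · k · p · p)

Derivation:
Un-nest:  o · o · r(o · r(s(k, k, k) · o, s(k, p, p)), k · k · (k · o) · p · p · (k · o)) · r(o, (p · o) · (((o · (k · o)) · k) · r(k, p)))
Canonicalize subterm:  r(o · r(s(k, k, k) · o, s(k, p, p)), k · k · (k · o) · p · p · (k · o))  →  r(r(s(k, k, k), s(k, p, p)), k · k · k · k · p · p)
Inside:  r(o, (p · o) · (((o · (k · o)) · k) · r(k, p)))  →  r(o, k · k · p · r(k, p))
Drop the unit:  drop o (×2)
Order the arguments:  r(o, k · k · p · r(k, p)) · r(r(s(k, k, k), s(k, p, p)), k · k · k · k · p · p)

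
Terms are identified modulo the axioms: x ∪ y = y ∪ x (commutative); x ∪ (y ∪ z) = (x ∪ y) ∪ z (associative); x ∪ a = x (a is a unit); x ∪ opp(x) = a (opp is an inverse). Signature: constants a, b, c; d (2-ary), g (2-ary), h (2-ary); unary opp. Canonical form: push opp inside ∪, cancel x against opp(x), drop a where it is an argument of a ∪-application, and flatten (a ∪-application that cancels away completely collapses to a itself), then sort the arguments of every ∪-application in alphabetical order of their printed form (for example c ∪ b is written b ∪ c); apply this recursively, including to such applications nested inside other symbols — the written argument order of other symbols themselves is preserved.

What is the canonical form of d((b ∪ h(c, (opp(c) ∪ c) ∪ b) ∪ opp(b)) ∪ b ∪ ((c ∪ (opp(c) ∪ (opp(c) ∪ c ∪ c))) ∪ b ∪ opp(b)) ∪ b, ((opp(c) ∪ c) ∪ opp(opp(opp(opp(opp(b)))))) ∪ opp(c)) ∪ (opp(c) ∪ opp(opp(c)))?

Push opp inside:  distribute opp over ∪ and collapse double opp
Cancel:  c cancels
Collect:  d(b ∪ b ∪ c ∪ h(c, b), opp(b) ∪ opp(c))

Answer: d(b ∪ b ∪ c ∪ h(c, b), opp(b) ∪ opp(c))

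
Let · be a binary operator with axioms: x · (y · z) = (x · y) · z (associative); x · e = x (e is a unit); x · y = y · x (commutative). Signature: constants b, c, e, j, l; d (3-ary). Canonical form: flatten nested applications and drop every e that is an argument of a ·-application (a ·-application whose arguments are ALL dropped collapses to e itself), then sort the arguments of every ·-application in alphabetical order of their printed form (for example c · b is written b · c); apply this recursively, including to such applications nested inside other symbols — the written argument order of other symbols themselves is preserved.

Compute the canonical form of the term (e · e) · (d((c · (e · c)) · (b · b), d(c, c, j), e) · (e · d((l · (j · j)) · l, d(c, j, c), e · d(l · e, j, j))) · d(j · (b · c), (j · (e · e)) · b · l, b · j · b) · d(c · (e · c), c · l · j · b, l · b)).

Un-nest:  e · e · d((c · (e · c)) · (b · b), d(c, c, j), e) · e · d((l · (j · j)) · l, d(c, j, c), e · d(l · e, j, j)) · d(j · (b · c), (j · (e · e)) · b · l, b · j · b) · d(c · (e · c), c · l · j · b, l · b)
Canonicalize subterm:  d((c · (e · c)) · (b · b), d(c, c, j), e)  →  d(b · b · c · c, d(c, c, j), e)
Canonicalize subterm:  d((l · (j · j)) · l, d(c, j, c), e · d(l · e, j, j))  →  d(j · j · l · l, d(c, j, c), d(l, j, j))
Inside:  d(j · (b · c), (j · (e · e)) · b · l, b · j · b)  →  d(b · c · j, b · j · l, b · b · j)
Units out:  drop e (×3)
Order the arguments:  d(b · b · c · c, d(c, c, j), e) · d(b · c · j, b · j · l, b · b · j) · d(c · c, b · c · j · l, b · l) · d(j · j · l · l, d(c, j, c), d(l, j, j))

Answer: d(b · b · c · c, d(c, c, j), e) · d(b · c · j, b · j · l, b · b · j) · d(c · c, b · c · j · l, b · l) · d(j · j · l · l, d(c, j, c), d(l, j, j))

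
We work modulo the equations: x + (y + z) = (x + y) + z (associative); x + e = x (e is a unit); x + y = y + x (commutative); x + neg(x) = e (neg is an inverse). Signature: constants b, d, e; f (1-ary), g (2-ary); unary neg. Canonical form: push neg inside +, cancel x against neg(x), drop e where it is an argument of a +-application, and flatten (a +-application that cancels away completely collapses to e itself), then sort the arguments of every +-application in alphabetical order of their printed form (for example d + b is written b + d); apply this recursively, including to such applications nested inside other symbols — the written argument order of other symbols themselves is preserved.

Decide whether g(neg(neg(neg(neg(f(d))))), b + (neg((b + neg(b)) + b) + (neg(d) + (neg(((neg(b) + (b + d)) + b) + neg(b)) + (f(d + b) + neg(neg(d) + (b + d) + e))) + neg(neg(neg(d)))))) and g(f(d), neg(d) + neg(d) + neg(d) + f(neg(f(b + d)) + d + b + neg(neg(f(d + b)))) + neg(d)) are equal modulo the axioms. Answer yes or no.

Left:  g(neg(neg(neg(neg(f(d))))), b + (neg((b + neg(b)) + b) + (neg(d) + (neg(((neg(b) + (b + d)) + b) + neg(b)) + (f(d + b) + neg(neg(d) + (b + d) + e))) + neg(neg(neg(d))))))
  Descend into:  b + (neg((b + neg(b)) + b) + (neg(d) + (neg(((neg(b) + (b + d)) + b) + neg(b)) + (f(d + b) + neg(neg(d) + (b + d) + e))) + neg(neg(neg(d)))))
  Push neg inside:  distribute neg over + and collapse double neg
  Collect terms:  neg(b) + neg(d) + neg(d) + neg(d) + f(b + d)
  Sort:  f(b + d) + neg(b) + neg(d) + neg(d) + neg(d)
  Rebuild:  g(f(d), f(b + d) + neg(b) + neg(d) + neg(d) + neg(d))
Right:  g(f(d), neg(d) + neg(d) + neg(d) + f(neg(f(b + d)) + d + b + neg(neg(f(d + b)))) + neg(d))
  Focus inside:  neg(d) + neg(d) + neg(d) + f(neg(f(b + d)) + d + b + neg(neg(f(d + b)))) + neg(d)
  Push neg inside:  distribute neg over + and collapse double neg
  Collect terms:  neg(d) + neg(d) + neg(d) + neg(d) + f(b + d)
  Sort arguments:  f(b + d) + neg(d) + neg(d) + neg(d) + neg(d)
  Put back:  g(f(d), f(b + d) + neg(d) + neg(d) + neg(d) + neg(d))

Answer: no — g(f(d), f(b + d) + neg(b) + neg(d) + neg(d) + neg(d)) vs g(f(d), f(b + d) + neg(d) + neg(d) + neg(d) + neg(d))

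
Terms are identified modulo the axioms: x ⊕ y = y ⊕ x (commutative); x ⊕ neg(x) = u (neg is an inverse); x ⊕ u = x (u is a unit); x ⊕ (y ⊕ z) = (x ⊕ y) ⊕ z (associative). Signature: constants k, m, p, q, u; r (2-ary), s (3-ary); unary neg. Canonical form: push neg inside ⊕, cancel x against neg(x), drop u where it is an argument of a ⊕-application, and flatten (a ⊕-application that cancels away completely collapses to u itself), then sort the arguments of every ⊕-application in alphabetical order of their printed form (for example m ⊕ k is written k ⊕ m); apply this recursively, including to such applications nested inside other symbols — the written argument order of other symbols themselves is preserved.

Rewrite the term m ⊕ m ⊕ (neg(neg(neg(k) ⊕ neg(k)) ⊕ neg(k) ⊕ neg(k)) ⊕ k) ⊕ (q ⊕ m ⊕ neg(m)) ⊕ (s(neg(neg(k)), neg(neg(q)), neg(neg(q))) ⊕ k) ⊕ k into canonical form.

Answer: k ⊕ k ⊕ k ⊕ m ⊕ m ⊕ q ⊕ s(k, q, q)

Derivation:
Push neg inside:  distribute neg over ⊕ and collapse double neg
Collect terms:  m ⊕ m ⊕ k ⊕ k ⊕ k ⊕ q ⊕ s(k, q, q)
Order the arguments:  k ⊕ k ⊕ k ⊕ m ⊕ m ⊕ q ⊕ s(k, q, q)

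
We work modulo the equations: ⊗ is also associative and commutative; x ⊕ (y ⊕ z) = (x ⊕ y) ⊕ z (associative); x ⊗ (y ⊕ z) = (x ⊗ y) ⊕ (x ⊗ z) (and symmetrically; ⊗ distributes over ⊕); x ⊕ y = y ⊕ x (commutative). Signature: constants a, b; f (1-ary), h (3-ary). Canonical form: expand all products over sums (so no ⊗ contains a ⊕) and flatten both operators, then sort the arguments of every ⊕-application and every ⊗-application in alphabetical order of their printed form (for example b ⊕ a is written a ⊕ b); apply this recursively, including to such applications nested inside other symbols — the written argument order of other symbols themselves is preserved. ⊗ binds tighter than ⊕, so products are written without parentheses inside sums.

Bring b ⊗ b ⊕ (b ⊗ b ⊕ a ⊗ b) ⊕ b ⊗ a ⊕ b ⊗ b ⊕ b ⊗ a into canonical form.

Answer: a ⊗ b ⊕ a ⊗ b ⊕ a ⊗ b ⊕ b ⊗ b ⊕ b ⊗ b ⊕ b ⊗ b

Derivation:
Merge nested applications:  b ⊗ b ⊕ b ⊗ b ⊕ a ⊗ b ⊕ a ⊗ b ⊕ b ⊗ b ⊕ a ⊗ b
Sort arguments:  a ⊗ b ⊕ a ⊗ b ⊕ a ⊗ b ⊕ b ⊗ b ⊕ b ⊗ b ⊕ b ⊗ b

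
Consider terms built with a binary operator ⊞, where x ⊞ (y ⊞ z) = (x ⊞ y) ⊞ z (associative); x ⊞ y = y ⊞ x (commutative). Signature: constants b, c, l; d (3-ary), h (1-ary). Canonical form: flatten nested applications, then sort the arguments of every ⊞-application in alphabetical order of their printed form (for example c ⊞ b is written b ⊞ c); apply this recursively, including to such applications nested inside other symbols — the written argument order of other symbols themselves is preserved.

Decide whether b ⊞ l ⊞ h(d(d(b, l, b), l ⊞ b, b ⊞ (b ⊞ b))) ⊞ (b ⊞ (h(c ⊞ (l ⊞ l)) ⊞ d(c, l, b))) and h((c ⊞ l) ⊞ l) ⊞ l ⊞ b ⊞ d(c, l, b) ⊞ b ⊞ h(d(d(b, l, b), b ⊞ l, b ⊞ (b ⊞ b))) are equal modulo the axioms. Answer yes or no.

Answer: yes — both canonical forms are b ⊞ b ⊞ d(c, l, b) ⊞ h(c ⊞ l ⊞ l) ⊞ h(d(d(b, l, b), b ⊞ l, b ⊞ b ⊞ b)) ⊞ l

Derivation:
Left:  b ⊞ l ⊞ h(d(d(b, l, b), l ⊞ b, b ⊞ (b ⊞ b))) ⊞ (b ⊞ (h(c ⊞ (l ⊞ l)) ⊞ d(c, l, b)))
  Flatten:  b ⊞ l ⊞ h(d(d(b, l, b), l ⊞ b, b ⊞ (b ⊞ b))) ⊞ b ⊞ h(c ⊞ (l ⊞ l)) ⊞ d(c, l, b)
  Simplify inside:  h(d(d(b, l, b), l ⊞ b, b ⊞ (b ⊞ b)))  →  h(d(d(b, l, b), b ⊞ l, b ⊞ b ⊞ b))
  Canonicalize subterm:  h(c ⊞ (l ⊞ l))  →  h(c ⊞ l ⊞ l)
  Sort:  b ⊞ b ⊞ d(c, l, b) ⊞ h(c ⊞ l ⊞ l) ⊞ h(d(d(b, l, b), b ⊞ l, b ⊞ b ⊞ b)) ⊞ l
Right:  h((c ⊞ l) ⊞ l) ⊞ l ⊞ b ⊞ d(c, l, b) ⊞ b ⊞ h(d(d(b, l, b), b ⊞ l, b ⊞ (b ⊞ b)))
  Inside:  h((c ⊞ l) ⊞ l)  →  h(c ⊞ l ⊞ l)
  Simplify inside:  h(d(d(b, l, b), b ⊞ l, b ⊞ (b ⊞ b)))  →  h(d(d(b, l, b), b ⊞ l, b ⊞ b ⊞ b))
  Order the arguments:  b ⊞ b ⊞ d(c, l, b) ⊞ h(c ⊞ l ⊞ l) ⊞ h(d(d(b, l, b), b ⊞ l, b ⊞ b ⊞ b)) ⊞ l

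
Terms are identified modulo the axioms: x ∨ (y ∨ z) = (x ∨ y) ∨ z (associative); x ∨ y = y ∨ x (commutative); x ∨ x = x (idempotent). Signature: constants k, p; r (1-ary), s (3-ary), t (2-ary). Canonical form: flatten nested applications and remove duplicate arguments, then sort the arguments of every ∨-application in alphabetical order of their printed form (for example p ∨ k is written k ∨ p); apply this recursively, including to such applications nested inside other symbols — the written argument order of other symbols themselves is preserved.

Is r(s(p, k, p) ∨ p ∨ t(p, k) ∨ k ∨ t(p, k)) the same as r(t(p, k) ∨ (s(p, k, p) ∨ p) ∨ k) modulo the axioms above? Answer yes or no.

Answer: yes — both canonical forms are r(k ∨ p ∨ s(p, k, p) ∨ t(p, k))

Derivation:
Left:  r(s(p, k, p) ∨ p ∨ t(p, k) ∨ k ∨ t(p, k))
  Work inside:  s(p, k, p) ∨ p ∨ t(p, k) ∨ k ∨ t(p, k)
  Drop duplicates:  drop duplicate t(p, k)
  Sort arguments:  k ∨ p ∨ s(p, k, p) ∨ t(p, k)
  Reassemble:  r(k ∨ p ∨ s(p, k, p) ∨ t(p, k))
Right:  r(t(p, k) ∨ (s(p, k, p) ∨ p) ∨ k)
  Work inside:  t(p, k) ∨ (s(p, k, p) ∨ p) ∨ k
  Flatten:  t(p, k) ∨ s(p, k, p) ∨ p ∨ k
  Sort:  k ∨ p ∨ s(p, k, p) ∨ t(p, k)
  Rebuild:  r(k ∨ p ∨ s(p, k, p) ∨ t(p, k))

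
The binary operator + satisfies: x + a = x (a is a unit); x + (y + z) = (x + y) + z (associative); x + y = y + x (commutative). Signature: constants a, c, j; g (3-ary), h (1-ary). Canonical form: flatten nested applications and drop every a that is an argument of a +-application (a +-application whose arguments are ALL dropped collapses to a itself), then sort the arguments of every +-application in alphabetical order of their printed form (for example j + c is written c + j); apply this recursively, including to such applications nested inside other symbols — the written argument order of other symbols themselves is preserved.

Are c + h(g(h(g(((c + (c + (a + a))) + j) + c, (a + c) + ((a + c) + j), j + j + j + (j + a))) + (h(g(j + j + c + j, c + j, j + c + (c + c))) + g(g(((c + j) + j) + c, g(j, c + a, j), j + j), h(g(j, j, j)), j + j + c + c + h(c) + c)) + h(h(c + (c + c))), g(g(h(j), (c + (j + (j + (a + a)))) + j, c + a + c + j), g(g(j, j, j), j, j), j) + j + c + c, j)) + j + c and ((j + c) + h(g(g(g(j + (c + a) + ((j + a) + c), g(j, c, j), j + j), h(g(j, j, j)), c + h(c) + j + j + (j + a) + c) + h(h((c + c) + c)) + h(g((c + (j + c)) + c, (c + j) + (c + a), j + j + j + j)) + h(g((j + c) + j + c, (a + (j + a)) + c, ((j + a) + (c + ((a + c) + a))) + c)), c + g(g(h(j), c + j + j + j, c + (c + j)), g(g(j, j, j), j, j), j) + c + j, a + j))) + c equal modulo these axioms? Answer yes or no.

Answer: no — c + c + h(g(g(g(c + c + j + j, g(j, c, j), j + j), h(g(j, j, j)), c + c + c + h(c) + j + j) + h(g(c + c + c + j, c + c + j, j + j + j + j)) + h(g(c + j + j + j, c + j, c + c + c + j)) + h(h(c + c + c)), c + c + g(g(h(j), c + j + j + j, c + c + j), g(g(j, j, j), j, j), j) + j, j)) + j vs c + c + h(g(g(g(c + c + j + j, g(j, c, j), j + j), h(g(j, j, j)), c + c + h(c) + j + j + j) + h(g(c + c + c + j, c + c + j, j + j + j + j)) + h(g(c + c + j + j, c + j, c + c + c + j)) + h(h(c + c + c)), c + c + g(g(h(j), c + j + j + j, c + c + j), g(g(j, j, j), j, j), j) + j, j)) + j

Derivation:
Left:  c + h(g(h(g(((c + (c + (a + a))) + j) + c, (a + c) + ((a + c) + j), j + j + j + (j + a))) + (h(g(j + j + c + j, c + j, j + c + (c + c))) + g(g(((c + j) + j) + c, g(j, c + a, j), j + j), h(g(j, j, j)), j + j + c + c + h(c) + c)) + h(h(c + (c + c))), g(g(h(j), (c + (j + (j + (a + a)))) + j, c + a + c + j), g(g(j, j, j), j, j), j) + j + c + c, j)) + j + c
  Inside:  h(g(h(g(((c + (c + (a + a))) + j) + c, (a + c) + ((a + c) + j), j + j + j + (j + a))) + (h(g(j + j + c + j, c + j, j + c + (c + c))) + g(g(((c + j) + j) + c, g(j, c + a, j), j + j), h(g(j, j, j)), j + j + c + c + h(c) + c)) + h(h(c + (c + c))), g(g(h(j), (c + (j + (j + (a + a)))) + j, c + a + c + j), g(g(j, j, j), j, j), j) + j + c + c, j))  →  h(g(g(g(c + c + j + j, g(j, c, j), j + j), h(g(j, j, j)), c + c + c + h(c) + j + j) + h(g(c + c + c + j, c + c + j, j + j + j + j)) + h(g(c + j + j + j, c + j, c + c + c + j)) + h(h(c + c + c)), c + c + g(g(h(j), c + j + j + j, c + c + j), g(g(j, j, j), j, j), j) + j, j))
  Sort:  c + c + h(g(g(g(c + c + j + j, g(j, c, j), j + j), h(g(j, j, j)), c + c + c + h(c) + j + j) + h(g(c + c + c + j, c + c + j, j + j + j + j)) + h(g(c + j + j + j, c + j, c + c + c + j)) + h(h(c + c + c)), c + c + g(g(h(j), c + j + j + j, c + c + j), g(g(j, j, j), j, j), j) + j, j)) + j
Right:  ((j + c) + h(g(g(g(j + (c + a) + ((j + a) + c), g(j, c, j), j + j), h(g(j, j, j)), c + h(c) + j + j + (j + a) + c) + h(h((c + c) + c)) + h(g((c + (j + c)) + c, (c + j) + (c + a), j + j + j + j)) + h(g((j + c) + j + c, (a + (j + a)) + c, ((j + a) + (c + ((a + c) + a))) + c)), c + g(g(h(j), c + j + j + j, c + (c + j)), g(g(j, j, j), j, j), j) + c + j, a + j))) + c
  Un-nest:  j + c + h(g(g(g(j + (c + a) + ((j + a) + c), g(j, c, j), j + j), h(g(j, j, j)), c + h(c) + j + j + (j + a) + c) + h(h((c + c) + c)) + h(g((c + (j + c)) + c, (c + j) + (c + a), j + j + j + j)) + h(g((j + c) + j + c, (a + (j + a)) + c, ((j + a) + (c + ((a + c) + a))) + c)), c + g(g(h(j), c + j + j + j, c + (c + j)), g(g(j, j, j), j, j), j) + c + j, a + j)) + c
  Canonicalize subterm:  h(g(g(g(j + (c + a) + ((j + a) + c), g(j, c, j), j + j), h(g(j, j, j)), c + h(c) + j + j + (j + a) + c) + h(h((c + c) + c)) + h(g((c + (j + c)) + c, (c + j) + (c + a), j + j + j + j)) + h(g((j + c) + j + c, (a + (j + a)) + c, ((j + a) + (c + ((a + c) + a))) + c)), c + g(g(h(j), c + j + j + j, c + (c + j)), g(g(j, j, j), j, j), j) + c + j, a + j))  →  h(g(g(g(c + c + j + j, g(j, c, j), j + j), h(g(j, j, j)), c + c + h(c) + j + j + j) + h(g(c + c + c + j, c + c + j, j + j + j + j)) + h(g(c + c + j + j, c + j, c + c + c + j)) + h(h(c + c + c)), c + c + g(g(h(j), c + j + j + j, c + c + j), g(g(j, j, j), j, j), j) + j, j))
  Order the arguments:  c + c + h(g(g(g(c + c + j + j, g(j, c, j), j + j), h(g(j, j, j)), c + c + h(c) + j + j + j) + h(g(c + c + c + j, c + c + j, j + j + j + j)) + h(g(c + c + j + j, c + j, c + c + c + j)) + h(h(c + c + c)), c + c + g(g(h(j), c + j + j + j, c + c + j), g(g(j, j, j), j, j), j) + j, j)) + j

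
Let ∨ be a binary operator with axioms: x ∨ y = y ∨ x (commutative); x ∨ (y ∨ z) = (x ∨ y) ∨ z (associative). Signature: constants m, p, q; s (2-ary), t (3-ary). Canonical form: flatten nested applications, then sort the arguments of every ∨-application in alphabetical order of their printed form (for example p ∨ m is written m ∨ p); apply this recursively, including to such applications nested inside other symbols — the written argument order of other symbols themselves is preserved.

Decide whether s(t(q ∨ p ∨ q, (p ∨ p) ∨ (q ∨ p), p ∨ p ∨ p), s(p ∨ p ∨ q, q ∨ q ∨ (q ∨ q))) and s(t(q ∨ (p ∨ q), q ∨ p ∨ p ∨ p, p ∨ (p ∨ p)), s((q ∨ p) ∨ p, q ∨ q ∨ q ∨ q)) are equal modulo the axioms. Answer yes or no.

Answer: yes — both canonical forms are s(t(p ∨ q ∨ q, p ∨ p ∨ p ∨ q, p ∨ p ∨ p), s(p ∨ p ∨ q, q ∨ q ∨ q ∨ q))

Derivation:
Left:  s(t(q ∨ p ∨ q, (p ∨ p) ∨ (q ∨ p), p ∨ p ∨ p), s(p ∨ p ∨ q, q ∨ q ∨ (q ∨ q)))
  Focus inside:  (p ∨ p) ∨ (q ∨ p)
  Un-nest:  p ∨ p ∨ q ∨ p
  Sort:  p ∨ p ∨ p ∨ q
  Put back:  s(t(p ∨ q ∨ q, p ∨ p ∨ p ∨ q, p ∨ p ∨ p), s(p ∨ p ∨ q, q ∨ q ∨ q ∨ q))
Right:  s(t(q ∨ (p ∨ q), q ∨ p ∨ p ∨ p, p ∨ (p ∨ p)), s((q ∨ p) ∨ p, q ∨ q ∨ q ∨ q))
  Work inside:  (q ∨ p) ∨ p
  Merge nested applications:  q ∨ p ∨ p
  Sort arguments:  p ∨ p ∨ q
  Reassemble:  s(t(p ∨ q ∨ q, p ∨ p ∨ p ∨ q, p ∨ p ∨ p), s(p ∨ p ∨ q, q ∨ q ∨ q ∨ q))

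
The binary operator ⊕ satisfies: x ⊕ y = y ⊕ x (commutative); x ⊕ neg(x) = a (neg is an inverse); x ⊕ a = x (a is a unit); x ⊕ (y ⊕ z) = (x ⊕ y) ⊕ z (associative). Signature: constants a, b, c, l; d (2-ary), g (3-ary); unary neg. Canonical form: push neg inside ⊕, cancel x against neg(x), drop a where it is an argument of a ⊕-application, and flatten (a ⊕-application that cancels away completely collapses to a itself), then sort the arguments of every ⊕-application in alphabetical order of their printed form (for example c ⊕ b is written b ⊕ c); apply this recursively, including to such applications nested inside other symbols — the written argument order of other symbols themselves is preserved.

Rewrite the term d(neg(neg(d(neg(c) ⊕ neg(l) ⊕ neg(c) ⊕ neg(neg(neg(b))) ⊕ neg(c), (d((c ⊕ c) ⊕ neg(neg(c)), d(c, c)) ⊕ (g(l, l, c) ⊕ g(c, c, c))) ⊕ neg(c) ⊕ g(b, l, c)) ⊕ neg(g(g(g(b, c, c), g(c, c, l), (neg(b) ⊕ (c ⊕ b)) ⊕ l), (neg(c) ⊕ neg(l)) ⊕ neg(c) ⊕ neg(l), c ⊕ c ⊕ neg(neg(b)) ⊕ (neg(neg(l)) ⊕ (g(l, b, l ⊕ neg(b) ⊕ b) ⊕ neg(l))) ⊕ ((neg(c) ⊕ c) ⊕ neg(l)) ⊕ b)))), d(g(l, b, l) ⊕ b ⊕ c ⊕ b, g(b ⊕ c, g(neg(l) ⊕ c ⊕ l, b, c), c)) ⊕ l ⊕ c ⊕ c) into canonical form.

Answer: d(d(neg(b) ⊕ neg(c) ⊕ neg(c) ⊕ neg(c) ⊕ neg(l), d(c ⊕ c ⊕ c, d(c, c)) ⊕ g(b, l, c) ⊕ g(c, c, c) ⊕ g(l, l, c) ⊕ neg(c)) ⊕ neg(g(g(g(b, c, c), g(c, c, l), c ⊕ l), neg(c) ⊕ neg(c) ⊕ neg(l) ⊕ neg(l), b ⊕ b ⊕ c ⊕ c ⊕ g(l, b, l) ⊕ neg(l))), c ⊕ c ⊕ d(b ⊕ b ⊕ c ⊕ g(l, b, l), g(b ⊕ c, g(c, b, c), c)) ⊕ l)

Derivation:
Work inside:  d(neg(c) ⊕ neg(l) ⊕ neg(c) ⊕ neg(neg(neg(b))) ⊕ neg(c), (d((c ⊕ c) ⊕ neg(neg(c)), d(c, c)) ⊕ (g(l, l, c) ⊕ g(c, c, c))) ⊕ neg(c) ⊕ g(b, l, c)) ⊕ neg(g(g(g(b, c, c), g(c, c, l), (neg(b) ⊕ (c ⊕ b)) ⊕ l), (neg(c) ⊕ neg(l)) ⊕ neg(c) ⊕ neg(l), c ⊕ c ⊕ neg(neg(b)) ⊕ (neg(neg(l)) ⊕ (g(l, b, l ⊕ neg(b) ⊕ b) ⊕ neg(l))) ⊕ ((neg(c) ⊕ c) ⊕ neg(l)) ⊕ b))
Push neg inside:  distribute neg over ⊕ and collapse double neg
Collect:  d(neg(b) ⊕ neg(c) ⊕ neg(c) ⊕ neg(c) ⊕ neg(l), d(c ⊕ c ⊕ c, d(c, c)) ⊕ g(b, l, c) ⊕ g(c, c, c) ⊕ g(l, l, c) ⊕ neg(c)) ⊕ neg(g(g(g(b, c, c), g(c, c, l), c ⊕ l), neg(c) ⊕ neg(c) ⊕ neg(l) ⊕ neg(l), b ⊕ b ⊕ c ⊕ c ⊕ g(l, b, l) ⊕ neg(l)))
Put back:  d(d(neg(b) ⊕ neg(c) ⊕ neg(c) ⊕ neg(c) ⊕ neg(l), d(c ⊕ c ⊕ c, d(c, c)) ⊕ g(b, l, c) ⊕ g(c, c, c) ⊕ g(l, l, c) ⊕ neg(c)) ⊕ neg(g(g(g(b, c, c), g(c, c, l), c ⊕ l), neg(c) ⊕ neg(c) ⊕ neg(l) ⊕ neg(l), b ⊕ b ⊕ c ⊕ c ⊕ g(l, b, l) ⊕ neg(l))), c ⊕ c ⊕ d(b ⊕ b ⊕ c ⊕ g(l, b, l), g(b ⊕ c, g(c, b, c), c)) ⊕ l)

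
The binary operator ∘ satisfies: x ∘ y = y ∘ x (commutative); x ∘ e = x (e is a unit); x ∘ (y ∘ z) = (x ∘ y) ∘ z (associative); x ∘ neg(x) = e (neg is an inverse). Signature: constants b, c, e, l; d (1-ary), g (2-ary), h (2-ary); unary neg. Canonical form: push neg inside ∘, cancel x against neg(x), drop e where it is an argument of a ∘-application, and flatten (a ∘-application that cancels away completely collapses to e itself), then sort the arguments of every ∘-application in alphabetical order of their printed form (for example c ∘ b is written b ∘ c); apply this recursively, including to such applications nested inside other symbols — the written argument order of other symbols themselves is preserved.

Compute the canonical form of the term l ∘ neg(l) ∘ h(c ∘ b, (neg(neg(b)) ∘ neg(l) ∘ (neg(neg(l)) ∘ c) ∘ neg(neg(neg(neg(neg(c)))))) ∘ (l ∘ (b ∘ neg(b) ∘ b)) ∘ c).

Answer: h(b ∘ c, b ∘ b ∘ c ∘ l)

Derivation:
Push neg inside:  distribute neg over ∘ and collapse double neg
Inverses cancel:  l cancels
Collect:  h(b ∘ c, b ∘ b ∘ c ∘ l)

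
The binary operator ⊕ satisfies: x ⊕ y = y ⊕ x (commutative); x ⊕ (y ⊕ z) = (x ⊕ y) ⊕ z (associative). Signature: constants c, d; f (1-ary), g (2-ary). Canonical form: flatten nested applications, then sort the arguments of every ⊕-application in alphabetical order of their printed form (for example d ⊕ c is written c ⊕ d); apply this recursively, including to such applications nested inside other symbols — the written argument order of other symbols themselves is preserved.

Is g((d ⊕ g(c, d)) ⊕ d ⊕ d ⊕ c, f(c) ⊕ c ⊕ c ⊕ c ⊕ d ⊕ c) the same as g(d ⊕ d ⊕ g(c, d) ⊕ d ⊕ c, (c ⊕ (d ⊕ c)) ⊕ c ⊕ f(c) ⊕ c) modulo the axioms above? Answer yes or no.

Left:  g((d ⊕ g(c, d)) ⊕ d ⊕ d ⊕ c, f(c) ⊕ c ⊕ c ⊕ c ⊕ d ⊕ c)
  Focus inside:  (d ⊕ g(c, d)) ⊕ d ⊕ d ⊕ c
  Flatten:  d ⊕ g(c, d) ⊕ d ⊕ d ⊕ c
  Sort:  c ⊕ d ⊕ d ⊕ d ⊕ g(c, d)
  Put back:  g(c ⊕ d ⊕ d ⊕ d ⊕ g(c, d), c ⊕ c ⊕ c ⊕ c ⊕ d ⊕ f(c))
Right:  g(d ⊕ d ⊕ g(c, d) ⊕ d ⊕ c, (c ⊕ (d ⊕ c)) ⊕ c ⊕ f(c) ⊕ c)
  Descend into:  (c ⊕ (d ⊕ c)) ⊕ c ⊕ f(c) ⊕ c
  Flatten:  c ⊕ d ⊕ c ⊕ c ⊕ f(c) ⊕ c
  Order the arguments:  c ⊕ c ⊕ c ⊕ c ⊕ d ⊕ f(c)
  Put back:  g(c ⊕ d ⊕ d ⊕ d ⊕ g(c, d), c ⊕ c ⊕ c ⊕ c ⊕ d ⊕ f(c))

Answer: yes — both canonical forms are g(c ⊕ d ⊕ d ⊕ d ⊕ g(c, d), c ⊕ c ⊕ c ⊕ c ⊕ d ⊕ f(c))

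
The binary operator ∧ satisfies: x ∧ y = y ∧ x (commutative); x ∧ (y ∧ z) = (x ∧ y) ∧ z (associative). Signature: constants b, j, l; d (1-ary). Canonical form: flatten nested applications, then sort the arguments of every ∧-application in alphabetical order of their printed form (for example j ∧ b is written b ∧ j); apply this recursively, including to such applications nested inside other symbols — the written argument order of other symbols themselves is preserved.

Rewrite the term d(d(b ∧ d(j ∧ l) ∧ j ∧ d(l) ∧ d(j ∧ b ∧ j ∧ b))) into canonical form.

Answer: d(d(b ∧ d(b ∧ b ∧ j ∧ j) ∧ d(j ∧ l) ∧ d(l) ∧ j))

Derivation:
Descend into:  b ∧ d(j ∧ l) ∧ j ∧ d(l) ∧ d(j ∧ b ∧ j ∧ b)
Simplify inside:  d(j ∧ b ∧ j ∧ b)  →  d(b ∧ b ∧ j ∧ j)
Order the arguments:  b ∧ d(b ∧ b ∧ j ∧ j) ∧ d(j ∧ l) ∧ d(l) ∧ j
Put back:  d(d(b ∧ d(b ∧ b ∧ j ∧ j) ∧ d(j ∧ l) ∧ d(l) ∧ j))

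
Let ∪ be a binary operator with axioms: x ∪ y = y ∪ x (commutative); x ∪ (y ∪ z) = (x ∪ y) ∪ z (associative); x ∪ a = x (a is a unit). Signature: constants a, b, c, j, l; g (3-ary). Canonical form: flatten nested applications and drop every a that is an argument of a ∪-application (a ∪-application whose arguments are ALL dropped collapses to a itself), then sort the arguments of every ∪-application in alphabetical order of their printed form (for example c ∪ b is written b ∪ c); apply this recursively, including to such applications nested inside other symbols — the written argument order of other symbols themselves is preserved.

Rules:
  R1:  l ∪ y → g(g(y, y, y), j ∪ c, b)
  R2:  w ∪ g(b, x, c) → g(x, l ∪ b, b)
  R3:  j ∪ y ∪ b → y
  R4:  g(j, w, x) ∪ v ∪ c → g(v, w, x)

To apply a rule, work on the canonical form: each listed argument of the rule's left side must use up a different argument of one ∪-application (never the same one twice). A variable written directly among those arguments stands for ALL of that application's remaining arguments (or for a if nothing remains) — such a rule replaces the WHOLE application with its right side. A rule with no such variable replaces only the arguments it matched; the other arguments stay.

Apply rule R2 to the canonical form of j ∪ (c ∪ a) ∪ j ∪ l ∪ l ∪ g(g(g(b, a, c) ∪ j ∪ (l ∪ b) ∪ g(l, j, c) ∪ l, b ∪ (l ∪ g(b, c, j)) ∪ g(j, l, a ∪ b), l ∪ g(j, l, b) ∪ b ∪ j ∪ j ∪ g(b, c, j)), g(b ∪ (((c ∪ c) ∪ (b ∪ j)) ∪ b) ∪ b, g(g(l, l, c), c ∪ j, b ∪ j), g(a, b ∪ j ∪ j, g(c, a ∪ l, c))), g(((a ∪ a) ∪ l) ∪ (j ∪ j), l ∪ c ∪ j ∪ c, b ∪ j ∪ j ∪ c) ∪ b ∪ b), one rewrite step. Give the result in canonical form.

Canonical form:  c ∪ g(g(b ∪ g(b, a, c) ∪ g(l, j, c) ∪ j ∪ l ∪ l, b ∪ g(b, c, j) ∪ g(j, l, b) ∪ l, b ∪ g(b, c, j) ∪ g(j, l, b) ∪ j ∪ j ∪ l), g(b ∪ b ∪ b ∪ b ∪ c ∪ c ∪ j, g(g(l, l, c), c ∪ j, b ∪ j), g(a, b ∪ j ∪ j, g(c, l, c))), b ∪ b ∪ g(j ∪ j ∪ l, c ∪ c ∪ j ∪ l, b ∪ c ∪ j ∪ j)) ∪ j ∪ j ∪ l ∪ l
Match R2:  consume g(b, a, c);  w := b ∪ g(l, j, c) ∪ j ∪ l ∪ l, x := a
The variable takes the whole remainder — replace the entire application.
Giving:  c ∪ g(g(g(a, b ∪ l, b), b ∪ g(b, c, j) ∪ g(j, l, b) ∪ l, b ∪ g(b, c, j) ∪ g(j, l, b) ∪ j ∪ j ∪ l), g(b ∪ b ∪ b ∪ b ∪ c ∪ c ∪ j, g(g(l, l, c), c ∪ j, b ∪ j), g(a, b ∪ j ∪ j, g(c, l, c))), b ∪ b ∪ g(j ∪ j ∪ l, c ∪ c ∪ j ∪ l, b ∪ c ∪ j ∪ j)) ∪ j ∪ j ∪ l ∪ l

Answer: c ∪ g(g(g(a, b ∪ l, b), b ∪ g(b, c, j) ∪ g(j, l, b) ∪ l, b ∪ g(b, c, j) ∪ g(j, l, b) ∪ j ∪ j ∪ l), g(b ∪ b ∪ b ∪ b ∪ c ∪ c ∪ j, g(g(l, l, c), c ∪ j, b ∪ j), g(a, b ∪ j ∪ j, g(c, l, c))), b ∪ b ∪ g(j ∪ j ∪ l, c ∪ c ∪ j ∪ l, b ∪ c ∪ j ∪ j)) ∪ j ∪ j ∪ l ∪ l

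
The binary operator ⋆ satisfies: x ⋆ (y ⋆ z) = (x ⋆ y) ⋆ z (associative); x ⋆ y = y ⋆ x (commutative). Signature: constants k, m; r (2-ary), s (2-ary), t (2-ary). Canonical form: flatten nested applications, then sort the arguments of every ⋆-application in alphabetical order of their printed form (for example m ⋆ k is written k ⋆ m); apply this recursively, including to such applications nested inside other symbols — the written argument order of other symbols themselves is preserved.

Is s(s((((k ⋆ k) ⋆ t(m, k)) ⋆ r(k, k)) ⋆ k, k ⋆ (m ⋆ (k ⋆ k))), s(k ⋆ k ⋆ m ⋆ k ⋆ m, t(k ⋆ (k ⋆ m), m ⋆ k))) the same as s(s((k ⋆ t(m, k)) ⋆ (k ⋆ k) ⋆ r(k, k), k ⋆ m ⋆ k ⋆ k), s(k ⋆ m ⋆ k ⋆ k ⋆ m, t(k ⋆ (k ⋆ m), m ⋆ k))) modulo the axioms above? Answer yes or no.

Answer: yes — both canonical forms are s(s(k ⋆ k ⋆ k ⋆ r(k, k) ⋆ t(m, k), k ⋆ k ⋆ k ⋆ m), s(k ⋆ k ⋆ k ⋆ m ⋆ m, t(k ⋆ k ⋆ m, k ⋆ m)))

Derivation:
Left:  s(s((((k ⋆ k) ⋆ t(m, k)) ⋆ r(k, k)) ⋆ k, k ⋆ (m ⋆ (k ⋆ k))), s(k ⋆ k ⋆ m ⋆ k ⋆ m, t(k ⋆ (k ⋆ m), m ⋆ k)))
  Work inside:  (((k ⋆ k) ⋆ t(m, k)) ⋆ r(k, k)) ⋆ k
  Merge nested applications:  k ⋆ k ⋆ t(m, k) ⋆ r(k, k) ⋆ k
  Sort arguments:  k ⋆ k ⋆ k ⋆ r(k, k) ⋆ t(m, k)
  Put back:  s(s(k ⋆ k ⋆ k ⋆ r(k, k) ⋆ t(m, k), k ⋆ k ⋆ k ⋆ m), s(k ⋆ k ⋆ k ⋆ m ⋆ m, t(k ⋆ k ⋆ m, k ⋆ m)))
Right:  s(s((k ⋆ t(m, k)) ⋆ (k ⋆ k) ⋆ r(k, k), k ⋆ m ⋆ k ⋆ k), s(k ⋆ m ⋆ k ⋆ k ⋆ m, t(k ⋆ (k ⋆ m), m ⋆ k)))
  Descend into:  (k ⋆ t(m, k)) ⋆ (k ⋆ k) ⋆ r(k, k)
  Merge nested applications:  k ⋆ t(m, k) ⋆ k ⋆ k ⋆ r(k, k)
  Order the arguments:  k ⋆ k ⋆ k ⋆ r(k, k) ⋆ t(m, k)
  Rebuild:  s(s(k ⋆ k ⋆ k ⋆ r(k, k) ⋆ t(m, k), k ⋆ k ⋆ k ⋆ m), s(k ⋆ k ⋆ k ⋆ m ⋆ m, t(k ⋆ k ⋆ m, k ⋆ m)))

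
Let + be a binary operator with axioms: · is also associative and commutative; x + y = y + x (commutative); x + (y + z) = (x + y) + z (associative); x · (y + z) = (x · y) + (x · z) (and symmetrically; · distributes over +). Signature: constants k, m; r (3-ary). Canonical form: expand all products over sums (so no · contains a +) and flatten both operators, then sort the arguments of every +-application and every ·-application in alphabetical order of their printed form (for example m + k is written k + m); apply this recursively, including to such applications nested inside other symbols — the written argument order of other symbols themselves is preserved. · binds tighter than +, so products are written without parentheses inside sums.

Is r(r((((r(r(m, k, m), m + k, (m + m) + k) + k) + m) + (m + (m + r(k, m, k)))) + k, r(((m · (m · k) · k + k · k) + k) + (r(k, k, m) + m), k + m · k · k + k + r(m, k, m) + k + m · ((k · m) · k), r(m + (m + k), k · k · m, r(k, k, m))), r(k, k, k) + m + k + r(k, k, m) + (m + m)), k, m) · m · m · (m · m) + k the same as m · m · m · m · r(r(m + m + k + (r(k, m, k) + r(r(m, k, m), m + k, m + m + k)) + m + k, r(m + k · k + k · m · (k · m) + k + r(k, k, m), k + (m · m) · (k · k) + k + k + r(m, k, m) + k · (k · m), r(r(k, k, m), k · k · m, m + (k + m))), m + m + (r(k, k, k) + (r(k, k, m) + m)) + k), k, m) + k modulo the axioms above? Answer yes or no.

Left:  r(r((((r(r(m, k, m), m + k, (m + m) + k) + k) + m) + (m + (m + r(k, m, k)))) + k, r(((m · (m · k) · k + k · k) + k) + (r(k, k, m) + m), k + m · k · k + k + r(m, k, m) + k + m · ((k · m) · k), r(m + (m + k), k · k · m, r(k, k, m))), r(k, k, k) + m + k + r(k, k, m) + (m + m)), k, m) · m · m · (m · m) + k
  Flatten:  m · m · m · m · r(r(k + k + m + m + m + r(k, m, k) + r(r(m, k, m), k + m, k + m + m), r(k + k · k + k · k · m · m + m + r(k, k, m), k + k + k + k · k · m + k · k · m · m + r(m, k, m), r(k + m + m, k · k · m, r(k, k, m))), k + m + m + m + r(k, k, k) + r(k, k, m)), k, m) + k
  Sort arguments:  k + m · m · m · m · r(r(k + k + m + m + m + r(k, m, k) + r(r(m, k, m), k + m, k + m + m), r(k + k · k + k · k · m · m + m + r(k, k, m), k + k + k + k · k · m + k · k · m · m + r(m, k, m), r(k + m + m, k · k · m, r(k, k, m))), k + m + m + m + r(k, k, k) + r(k, k, m)), k, m)
Right:  m · m · m · m · r(r(m + m + k + (r(k, m, k) + r(r(m, k, m), m + k, m + m + k)) + m + k, r(m + k · k + k · m · (k · m) + k + r(k, k, m), k + (m · m) · (k · k) + k + k + r(m, k, m) + k · (k · m), r(r(k, k, m), k · k · m, m + (k + m))), m + m + (r(k, k, k) + (r(k, k, m) + m)) + k), k, m) + k
  Flatten:  m · m · m · m · r(r(k + k + m + m + m + r(k, m, k) + r(r(m, k, m), k + m, k + m + m), r(k + k · k + k · k · m · m + m + r(k, k, m), k + k + k + k · k · m + k · k · m · m + r(m, k, m), r(r(k, k, m), k · k · m, k + m + m)), k + m + m + m + r(k, k, k) + r(k, k, m)), k, m) + k
  Sort:  k + m · m · m · m · r(r(k + k + m + m + m + r(k, m, k) + r(r(m, k, m), k + m, k + m + m), r(k + k · k + k · k · m · m + m + r(k, k, m), k + k + k + k · k · m + k · k · m · m + r(m, k, m), r(r(k, k, m), k · k · m, k + m + m)), k + m + m + m + r(k, k, k) + r(k, k, m)), k, m)

Answer: no — k + m · m · m · m · r(r(k + k + m + m + m + r(k, m, k) + r(r(m, k, m), k + m, k + m + m), r(k + k · k + k · k · m · m + m + r(k, k, m), k + k + k + k · k · m + k · k · m · m + r(m, k, m), r(k + m + m, k · k · m, r(k, k, m))), k + m + m + m + r(k, k, k) + r(k, k, m)), k, m) vs k + m · m · m · m · r(r(k + k + m + m + m + r(k, m, k) + r(r(m, k, m), k + m, k + m + m), r(k + k · k + k · k · m · m + m + r(k, k, m), k + k + k + k · k · m + k · k · m · m + r(m, k, m), r(r(k, k, m), k · k · m, k + m + m)), k + m + m + m + r(k, k, k) + r(k, k, m)), k, m)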